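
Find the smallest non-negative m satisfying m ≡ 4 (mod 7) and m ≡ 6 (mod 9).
M = 7 × 9 = 63. M₁ = 9, y₁ ≡ 4 (mod 7). M₂ = 7, y₂ ≡ 4 (mod 9). m = 4×9×4 + 6×7×4 ≡ 60 (mod 63)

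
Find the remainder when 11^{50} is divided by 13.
By Fermat: 11^{12} ≡ 1 (mod 13). 50 = 4×12 + 2. So 11^{50} ≡ 11^{2} ≡ 4 (mod 13)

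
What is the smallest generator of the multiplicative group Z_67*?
g = 2. For each prime q|66: 2^{33}≡66, 2^{22}≡37, 2^{6}≡64, none ≡ 1, so ord_67(2) = 66 and 2 is a primitive root.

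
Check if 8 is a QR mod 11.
By Euler's criterion: 8^{5} ≡ 10 (mod 11). Since this equals -1 (≡ 10), 8 is not a QR.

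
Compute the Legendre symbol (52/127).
(52/127) = 52^{63} mod 127 = 1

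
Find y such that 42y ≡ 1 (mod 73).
Since 73 is prime, by Fermat 42^(-1) ≡ 42^{71} ≡ 40 (mod 73). Verify: 42 × 40 = 1680 ≡ 1 (mod 73)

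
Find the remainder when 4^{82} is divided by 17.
By Fermat: 4^{16} ≡ 1 mod 17. 82 = 5×16 + 2. So 4^{82} ≡ 4^{2} ≡ 16 mod 17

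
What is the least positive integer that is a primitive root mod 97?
g = 5. Powers: [5, 25, 28, 43, 21, 8, ...] generates all 96 non-zero residues.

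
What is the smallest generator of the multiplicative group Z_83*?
g = 2. For each prime q|82: 2^{41}≡82, 2^{2}≡4, none ≡ 1, so ord_83(2) = 82 and 2 is a primitive root.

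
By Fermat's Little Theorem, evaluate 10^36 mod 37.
By Fermat's Little Theorem, 10^{36} ≡ 1 mod 37 since 37 is prime and gcd(10, 37) = 1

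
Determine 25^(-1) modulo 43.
Since 43 is prime, by Fermat 25^(-1) ≡ 25^{41} ≡ 31 mod 43. Verify: 25 × 31 = 775 ≡ 1 mod 43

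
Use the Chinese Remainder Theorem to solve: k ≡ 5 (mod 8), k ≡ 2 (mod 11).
M = 8 × 11 = 88. M₁ = 11, y₁ ≡ 3 (mod 8). M₂ = 8, y₂ ≡ 7 (mod 11). k = 5×11×3 + 2×8×7 ≡ 13 (mod 88)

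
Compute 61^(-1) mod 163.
Since 163 is prime, by Fermat 61^(-1) ≡ 61^{161} ≡ 155 mod 163. Verify: 61 × 155 = 9455 ≡ 1 mod 163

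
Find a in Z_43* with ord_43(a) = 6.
7 has order 6 mod 43 since 7^{6} ≡ 1 (mod 43) and no smaller power works.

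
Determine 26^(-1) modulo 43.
Since 43 is prime, by Fermat 26^(-1) ≡ 26^{41} ≡ 5 (mod 43). Verify: 26 × 5 = 130 ≡ 1 (mod 43)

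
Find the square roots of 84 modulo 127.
The square roots of 84 mod 127 are 81 and 46. Verify: 81² = 6561 ≡ 84 mod 127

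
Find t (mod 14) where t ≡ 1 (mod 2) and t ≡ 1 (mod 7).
M = 2 × 7 = 14. M₁ = 7, y₁ ≡ 1 (mod 2). M₂ = 2, y₂ ≡ 4 (mod 7). t = 1×7×1 + 1×2×4 ≡ 1 (mod 14)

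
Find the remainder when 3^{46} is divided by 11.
By Fermat: 3^{10} ≡ 1 (mod 11). 46 = 4×10 + 6. So 3^{46} ≡ 3^{6} ≡ 3 (mod 11)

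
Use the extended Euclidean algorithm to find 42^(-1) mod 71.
Extended GCD: 42(22) + 71(-13) = 1. So 42^(-1) ≡ 22 mod 71. Verify: 42 × 22 = 924 ≡ 1 mod 71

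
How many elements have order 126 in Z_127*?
There are φ(127-1) = φ(126) = 36 primitive roots modulo 127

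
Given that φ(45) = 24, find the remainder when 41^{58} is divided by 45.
By Euler: 41^{24} ≡ 1 mod 45 since gcd(41, 45) = 1. 58 = 2×24 + 10. So 41^{58} ≡ 41^{10} ≡ 31 mod 45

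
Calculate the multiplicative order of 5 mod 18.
Powers of 5 mod 18: 5^1≡5, 5^2≡7, 5^3≡17, 5^4≡13, 5^5≡11, 5^6≡1. ord_18(5) = 6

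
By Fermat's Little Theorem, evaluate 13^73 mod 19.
By Fermat: 13^{18} ≡ 1 (mod 19). 73 = 4×18 + 1. So 13^{73} ≡ 13^{1} ≡ 13 (mod 19)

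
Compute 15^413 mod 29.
Using Fermat: 15^{28} ≡ 1 mod 29. 413 ≡ 21 mod 28. So 15^{413} ≡ 15^{21} ≡ 12 mod 29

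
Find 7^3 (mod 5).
7^{3} = 343 ≡ 3 (mod 5)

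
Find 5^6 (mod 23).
By repeated squaring (mod 23): 5^{1}≡5, 5^{2}≡2, 5^{4}≡4. Then 5^{6} = 5^{4+2} ≡ 4 × 2 ≡ 8 (mod 23)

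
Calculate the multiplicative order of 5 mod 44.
Powers of 5 mod 44: 5^1≡5, 5^2≡25, 5^3≡37, 5^4≡9, 5^5≡1. Order = 5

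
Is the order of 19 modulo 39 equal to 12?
Powers of 19 mod 39: 19^1≡19, 19^2≡10, 19^3≡34, 19^4≡22, 19^5≡28, 19^6≡25, 19^7≡7, 19^8≡16, 19^9≡31, 19^10≡4, 19^11≡37, 19^12≡1. First k with 19^k≡1 is k=12. Yes, ord_39(19) = 12.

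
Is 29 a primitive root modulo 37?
29^{12} ≡ 1 mod 37 and 12 < 36, so ord_37(29) = 12 ≠ 36 and 29 is not a primitive root.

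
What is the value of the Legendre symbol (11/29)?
(11/29) = 11^{14} mod 29 = -1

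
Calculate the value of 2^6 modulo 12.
By repeated squaring mod 12: 2^{1}≡2, 2^{2}≡4, 2^{4}≡4. Then 2^{6} = 2^{4+2} ≡ 4 × 4 ≡ 4 mod 12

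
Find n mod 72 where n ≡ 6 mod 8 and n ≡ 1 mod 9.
M = 8 × 9 = 72. M₁ = 9, y₁ ≡ 1 mod 8. M₂ = 8, y₂ ≡ 8 mod 9. n = 6×9×1 + 1×8×8 ≡ 46 mod 72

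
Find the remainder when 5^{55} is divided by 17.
By Fermat: 5^{16} ≡ 1 (mod 17). 55 = 3×16 + 7. So 5^{55} ≡ 5^{7} ≡ 10 (mod 17)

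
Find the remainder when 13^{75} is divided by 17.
By Fermat: 13^{16} ≡ 1 mod 17. 75 = 4×16 + 11. So 13^{75} ≡ 13^{11} ≡ 4 mod 17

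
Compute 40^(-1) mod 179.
Since 179 is prime, by Fermat 40^(-1) ≡ 40^{177} ≡ 94 mod 179. Verify: 40 × 94 = 3760 ≡ 1 mod 179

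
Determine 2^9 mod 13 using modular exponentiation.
By repeated squaring (mod 13): 2^{1}≡2, 2^{2}≡4, 2^{4}≡3, 2^{8}≡9. Then 2^{9} = 2^{8+1} ≡ 9 × 2 ≡ 5 (mod 13)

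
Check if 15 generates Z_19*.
ord_19(15) divides 18. For each prime q|18: 15^{9}≡18, 15^{6}≡11, none ≡ 1. So 15 has order 18 and is a primitive root mod 19.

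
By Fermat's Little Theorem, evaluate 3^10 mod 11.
By Fermat's Little Theorem, 3^{10} ≡ 1 mod 11 since 11 is prime and gcd(3, 11) = 1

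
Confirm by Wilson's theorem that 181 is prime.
(180)! mod 181 = 180. Since this equals -1 (mod 181), Wilson confirms 181 is prime.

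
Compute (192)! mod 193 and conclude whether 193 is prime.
(192)! mod 193 = 192. Since 192 ≡ -1 (mod 193), 193 is prime.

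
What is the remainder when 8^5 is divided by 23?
By repeated squaring mod 23: 8^{1}≡8, 8^{2}≡18, 8^{4}≡2. Then 8^{5} = 8^{4+1} ≡ 2 × 8 ≡ 16 mod 23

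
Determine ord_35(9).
Powers of 9 mod 35: 9^1≡9, 9^2≡11, 9^3≡29, 9^4≡16, 9^5≡4, 9^6≡1. So the order of 9 is 6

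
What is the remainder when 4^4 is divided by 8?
4^{4} = 256 ≡ 0 mod 8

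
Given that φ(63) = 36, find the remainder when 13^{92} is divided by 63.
By Euler: 13^{36} ≡ 1 mod 63 since gcd(13, 63) = 1. 92 = 2×36 + 20. So 13^{92} ≡ 13^{20} ≡ 43 mod 63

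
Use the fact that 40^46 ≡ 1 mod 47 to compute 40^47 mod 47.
By Fermat: 40^{46} ≡ 1 mod 47. So 40^{47} = 40^{46} · 40^{1} ≡ 40^{1} ≡ 40 mod 47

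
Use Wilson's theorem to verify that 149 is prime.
(148)! mod 149 = 148. Since this equals -1 (mod 149), Wilson confirms 149 is prime.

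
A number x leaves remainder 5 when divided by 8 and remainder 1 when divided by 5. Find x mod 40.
M = 8 × 5 = 40. M₁ = 5, y₁ ≡ 5 mod 8. M₂ = 8, y₂ ≡ 2 mod 5. x = 5×5×5 + 1×8×2 ≡ 21 mod 40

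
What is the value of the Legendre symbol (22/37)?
(22/37) = 22^{18} mod 37 = -1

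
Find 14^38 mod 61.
By repeated squaring mod 61: 14^{1}≡14, 14^{2}≡13, 14^{4}≡47, 14^{8}≡13, 14^{16}≡47, 14^{32}≡13. Then 14^{38} = 14^{32+4+2} ≡ 13 × 47 × 13 ≡ 13 mod 61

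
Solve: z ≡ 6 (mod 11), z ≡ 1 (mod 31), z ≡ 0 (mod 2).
M = 11 × 31 × 2 = 682. M₁ = 62, y₁ ≡ 8 (mod 11). M₂ = 22, y₂ ≡ 24 (mod 31). M₃ = 341, y₃ ≡ 1 (mod 2). z = 6×62×8 + 1×22×24 + 0×341×1 ≡ 94 (mod 682)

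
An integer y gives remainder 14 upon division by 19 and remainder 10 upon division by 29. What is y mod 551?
M = 19 × 29 = 551. M₁ = 29, y₁ ≡ 2 mod 19. M₂ = 19, y₂ ≡ 26 mod 29. y = 14×29×2 + 10×19×26 ≡ 242 mod 551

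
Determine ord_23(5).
Powers of 5 mod 23: 5^1≡5, 5^2≡2, 5^3≡10, 5^4≡4, 5^5≡20, 5^6≡8, 5^7≡17, 5^8≡16, 5^9≡11, 5^10≡9, 5^11≡22, 5^12≡18, 5^13≡21, 5^14≡13, 5^15≡19, 5^16≡3, 5^17≡15, 5^18≡6, 5^19≡7, 5^20≡12, 5^21≡14, 5^22≡1. Order = 22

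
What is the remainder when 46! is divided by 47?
By Wilson's theorem, (46)! ≡ -1 ≡ 46 mod 47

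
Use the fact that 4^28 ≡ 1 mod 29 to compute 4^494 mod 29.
By Fermat: 4^{28} ≡ 1 mod 29. 494 ≡ 18 mod 28. So 4^{494} ≡ 4^{18} ≡ 24 mod 29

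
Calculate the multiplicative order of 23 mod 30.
Powers of 23 mod 30: 23^1≡23, 23^2≡19, 23^3≡17, 23^4≡1. Order = 4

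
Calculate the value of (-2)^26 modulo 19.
Using Fermat: (-2)^{18} ≡ 1 (mod 19). 26 ≡ 8 (mod 18). So (-2)^{26} ≡ (-2)^{8} ≡ 9 (mod 19)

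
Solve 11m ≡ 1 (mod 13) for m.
Since 13 is prime, by Fermat 11^(-1) ≡ 11^{11} ≡ 6 (mod 13). Verify: 11 × 6 = 66 ≡ 1 (mod 13)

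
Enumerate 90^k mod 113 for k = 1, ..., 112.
90^1, 90^2, ..., 90^{112} mod 113: [90, 77, 37, 53, 24, 13, 40, 97, 29, 11, 86, 56, 68, 18, 38, 30, 101, 50, 93, 8, 42, 51, 70, 85, 79, 104, 94, 98, 6, 88, 10, 109, 92, 31, 78, 14, 17, 61, 66, 64, 110, 69, 108, 2, 67, 41, 74, 106, 48, 26, 80, 81, 58, 22, 59, 112, 23, 36, 76, 60, 89, 100, 73, 16, 84, 102, 27, 57, 45, 95, 75, 83, 12, 63, 20, 105, 71, 62, 43, 28, 34, 9, 19, 15, 107, 25, 103, 4, 21, 82, 35, 99, 96, 52, 47, 49, 3, 44, 5, 111, 46, 72, 39, 7, 65, 87, 33, 32, 55, 91, 54, 1]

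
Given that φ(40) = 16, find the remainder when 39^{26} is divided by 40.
By Euler: 39^{16} ≡ 1 (mod 40) since gcd(39, 40) = 1. 26 = 1×16 + 10. So 39^{26} ≡ 39^{10} ≡ 1 (mod 40)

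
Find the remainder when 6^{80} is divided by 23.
By Fermat: 6^{22} ≡ 1 (mod 23). 80 = 3×22 + 14. So 6^{80} ≡ 6^{14} ≡ 9 (mod 23)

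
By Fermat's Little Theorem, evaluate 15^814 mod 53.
By Fermat: 15^{52} ≡ 1 mod 53. 814 ≡ 34 mod 52. So 15^{814} ≡ 15^{34} ≡ 47 mod 53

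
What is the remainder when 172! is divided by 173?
By Wilson's theorem, (172)! ≡ -1 ≡ 172 (mod 173)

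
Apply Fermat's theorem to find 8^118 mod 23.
By Fermat: 8^{22} ≡ 1 mod 23. 118 = 5×22 + 8. So 8^{118} ≡ 8^{8} ≡ 4 mod 23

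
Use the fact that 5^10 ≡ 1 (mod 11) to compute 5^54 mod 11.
By Fermat: 5^{10} ≡ 1 (mod 11). 54 = 5×10 + 4. So 5^{54} ≡ 5^{4} ≡ 9 (mod 11)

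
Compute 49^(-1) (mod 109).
Since 109 is prime, by Fermat 49^(-1) ≡ 49^{107} ≡ 89 (mod 109). Verify: 49 × 89 = 4361 ≡ 1 (mod 109)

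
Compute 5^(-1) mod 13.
Since 13 is prime, by Fermat 5^(-1) ≡ 5^{11} ≡ 8 mod 13. Verify: 5 × 8 = 40 ≡ 1 mod 13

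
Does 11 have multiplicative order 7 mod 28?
Powers of 11 mod 28: 11^1≡11, 11^2≡9, 11^3≡15, 11^4≡25, 11^5≡23, 11^6≡1. Already 11^6≡1, so the order is 6 < 7. No, the actual order is 6.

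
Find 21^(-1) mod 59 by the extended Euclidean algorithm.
Extended GCD: 21(-14) + 59(5) = 1. So 21^(-1) ≡ -14 ≡ 45 mod 59. Verify: 21 × 45 = 945 ≡ 1 mod 59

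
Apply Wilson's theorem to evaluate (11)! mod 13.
(12)! = (11)! × (12) ≡ -1 (mod 13). So (11)! ≡ -1 × (12)^(-1) ≡ (-1)×(-1) = 1 (mod 13)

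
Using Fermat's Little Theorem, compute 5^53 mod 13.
By Fermat: 5^{12} ≡ 1 (mod 13). 53 = 4×12 + 5. So 5^{53} ≡ 5^{5} ≡ 5 (mod 13)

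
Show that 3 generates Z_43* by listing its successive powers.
3^1, 3^2, ..., 3^{42} mod 43: [3, 9, 27, 38, 28, 41, 37, 25, 32, 10, 30, 4, 12, 36, 22, 23, 26, 35, 19, 14, 42, 40, 34, 16, 5, 15, 2, 6, 18, 11, 33, 13, 39, 31, 7, 21, 20, 17, 8, 24, 29, 1]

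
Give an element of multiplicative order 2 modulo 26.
25 has order 2 mod 26 since 25^{2} ≡ 1 (mod 26) and no smaller power works.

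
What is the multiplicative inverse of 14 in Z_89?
Since 89 is prime, by Fermat 14^(-1) ≡ 14^{87} ≡ 70 (mod 89). Verify: 14 × 70 = 980 ≡ 1 (mod 89)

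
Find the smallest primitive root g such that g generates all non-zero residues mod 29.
g = 2. For each prime q|28: 2^{14}≡28, 2^{4}≡16, none ≡ 1, so ord_29(2) = 28 and 2 is a primitive root.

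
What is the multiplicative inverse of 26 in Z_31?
Since 31 is prime, by Fermat 26^(-1) ≡ 26^{29} ≡ 6 (mod 31). Verify: 26 × 6 = 156 ≡ 1 (mod 31)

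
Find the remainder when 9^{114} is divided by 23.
By Fermat: 9^{22} ≡ 1 (mod 23). 114 = 5×22 + 4. So 9^{114} ≡ 9^{4} ≡ 6 (mod 23)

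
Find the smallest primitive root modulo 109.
g = 6. For each prime q|108: 6^{54}≡108, 6^{36}≡63, none ≡ 1, so ord_109(6) = 108 and 6 is a primitive root.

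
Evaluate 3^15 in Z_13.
Using Fermat: 3^{12} ≡ 1 (mod 13). 15 ≡ 3 (mod 12). So 3^{15} ≡ 3^{3} ≡ 1 (mod 13)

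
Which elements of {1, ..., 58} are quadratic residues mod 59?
QRs mod 59: {1, 3, 4, 5, 7, 9, 12, 15, 16, 17, 19, 20, 21, 22, 25, 26, 27, 28, 29, 35, 36, 41, 45, 46, 48, 49, 51, 53, 57}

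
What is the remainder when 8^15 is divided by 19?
By repeated squaring mod 19: 8^{1}≡8, 8^{2}≡7, 8^{4}≡11, 8^{8}≡7. Then 8^{15} = 8^{8+4+2+1} ≡ 7 × 11 × 7 × 8 ≡ 18 mod 19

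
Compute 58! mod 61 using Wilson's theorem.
(60)! = (58)! × (59) × (60) ≡ -1 mod 61. So (58)! ≡ -1 × [(60)(59)]^(-1) ≡ 30 mod 61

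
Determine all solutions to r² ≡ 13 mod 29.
The square roots of 13 mod 29 are 10 and 19. Verify: 10² = 100 ≡ 13 mod 29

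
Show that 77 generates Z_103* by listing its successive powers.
77^1, 77^2, ..., 77^{102} mod 103: [77, 58, 37, 68, 86, 30, 44, 92, 80, 83, 5, 76, 84, 82, 31, 18, 47, 14, 48, 91, 3, 25, 71, 8, 101, 52, 90, 29, 70, 34, 43, 15, 22, 46, 40, 93, 54, 38, 42, 41, 67, 9, 75, 7, 24, 97, 53, 64, 87, 4, 102, 26, 45, 66, 35, 17, 73, 59, 11, 23, 20, 98, 27, 19, 21, 72, 85, 56, 89, 55, 12, 100, 78, 32, 95, 2, 51, 13, 74, 33, 69, 60, 88, 81, 57, 63, 10, 49, 65, 61, 62, 36, 94, 28, 96, 79, 6, 50, 39, 16, 99, 1]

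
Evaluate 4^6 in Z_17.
By repeated squaring (mod 17): 4^{1}≡4, 4^{2}≡16, 4^{4}≡1. Then 4^{6} = 4^{4+2} ≡ 1 × 16 ≡ 16 (mod 17)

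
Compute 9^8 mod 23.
By repeated squaring mod 23: 9^{1}≡9, 9^{2}≡12, 9^{4}≡6, 9^{8}≡13. So 9^{8} ≡ 13 mod 23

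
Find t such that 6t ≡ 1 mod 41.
Since 41 is prime, by Fermat 6^(-1) ≡ 6^{39} ≡ 7 mod 41. Verify: 6 × 7 = 42 ≡ 1 mod 41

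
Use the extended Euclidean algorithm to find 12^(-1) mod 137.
Extended GCD: 12(-57) + 137(5) = 1. So 12^(-1) ≡ -57 ≡ 80 (mod 137). Verify: 12 × 80 = 960 ≡ 1 (mod 137)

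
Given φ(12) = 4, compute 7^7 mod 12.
By Euler: 7^{4} ≡ 1 mod 12 since gcd(7, 12) = 1. 7 = 1×4 + 3. So 7^{7} ≡ 7^{3} ≡ 7 mod 12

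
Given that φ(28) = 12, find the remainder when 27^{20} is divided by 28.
By Euler: 27^{12} ≡ 1 mod 28 since gcd(27, 28) = 1. 20 = 1×12 + 8. So 27^{20} ≡ 27^{8} ≡ 1 mod 28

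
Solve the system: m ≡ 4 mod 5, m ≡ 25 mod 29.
M = 5 × 29 = 145. M₁ = 29, y₁ ≡ 4 mod 5. M₂ = 5, y₂ ≡ 6 mod 29. m = 4×29×4 + 25×5×6 ≡ 54 mod 145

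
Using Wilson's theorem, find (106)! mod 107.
By Wilson's theorem, (106)! ≡ -1 ≡ 106 mod 107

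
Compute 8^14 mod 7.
Using Fermat: 8^{6} ≡ 1 mod 7. 14 ≡ 2 mod 6. So 8^{14} ≡ 8^{2} ≡ 1 mod 7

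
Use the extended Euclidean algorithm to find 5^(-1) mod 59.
Extended GCD: 5(12) + 59(-1) = 1. So 5^(-1) ≡ 12 (mod 59). Verify: 5 × 12 = 60 ≡ 1 (mod 59)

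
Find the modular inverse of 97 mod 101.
Since 101 is prime, by Fermat 97^(-1) ≡ 97^{99} ≡ 25 mod 101. Verify: 97 × 25 = 2425 ≡ 1 mod 101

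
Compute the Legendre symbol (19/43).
(19/43) = 19^{21} mod 43 = -1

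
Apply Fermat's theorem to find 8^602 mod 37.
By Fermat: 8^{36} ≡ 1 mod 37. 602 ≡ 26 mod 36. So 8^{602} ≡ 8^{26} ≡ 27 mod 37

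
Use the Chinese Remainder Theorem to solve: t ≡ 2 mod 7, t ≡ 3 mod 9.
M = 7 × 9 = 63. M₁ = 9, y₁ ≡ 4 mod 7. M₂ = 7, y₂ ≡ 4 mod 9. t = 2×9×4 + 3×7×4 ≡ 30 mod 63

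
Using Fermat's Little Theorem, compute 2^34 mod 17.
By Fermat: 2^{16} ≡ 1 mod 17. 34 = 2×16 + 2. So 2^{34} ≡ 2^{2} ≡ 4 mod 17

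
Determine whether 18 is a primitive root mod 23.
18^{11} ≡ 1 (mod 23) and 11 < 22, so ord_23(18) = 11 ≠ 22 and 18 is not a primitive root.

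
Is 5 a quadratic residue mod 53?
By Euler's criterion: 5^{26} ≡ 52 (mod 53). Since this equals -1 (≡ 52), 5 is not a QR.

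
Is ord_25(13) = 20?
Powers of 13 mod 25: 13^1≡13, 13^2≡19, 13^3≡22, 13^4≡11, 13^5≡18, 13^6≡9, 13^7≡17, 13^8≡21, 13^9≡23, 13^10≡24, 13^11≡12, 13^12≡6, 13^13≡3, 13^14≡14, 13^15≡7, 13^16≡16, 13^17≡8, 13^18≡4, 13^19≡2, 13^20≡1. First k with 13^k≡1 is k=20. Yes, ord_25(13) = 20.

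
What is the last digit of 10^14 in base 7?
Using Fermat: 10^{6} ≡ 1 (mod 7). 14 ≡ 2 (mod 6). So 10^{14} ≡ 10^{2} ≡ 2 (mod 7)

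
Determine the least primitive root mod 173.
g = 2. Powers: [2, 4, 8, 16, 32, 64, 128, 83, ...] generates all 172 non-zero residues.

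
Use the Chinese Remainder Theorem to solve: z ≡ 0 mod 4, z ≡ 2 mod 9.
M = 4 × 9 = 36. M₁ = 9, y₁ ≡ 1 mod 4. M₂ = 4, y₂ ≡ 7 mod 9. z = 0×9×1 + 2×4×7 ≡ 20 mod 36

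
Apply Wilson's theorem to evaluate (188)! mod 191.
(190)! = (188)! × (189) × (190) ≡ -1 mod 191. So (188)! ≡ -1 × [(190)(189)]^(-1) ≡ 95 mod 191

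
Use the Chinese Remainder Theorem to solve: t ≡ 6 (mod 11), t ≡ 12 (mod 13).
M = 11 × 13 = 143. M₁ = 13, y₁ ≡ 6 (mod 11). M₂ = 11, y₂ ≡ 6 (mod 13). t = 6×13×6 + 12×11×6 ≡ 116 (mod 143)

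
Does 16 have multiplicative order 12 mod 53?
Powers of 16 mod 53: 16^1≡16, 16^2≡44, 16^3≡15, 16^4≡28, 16^5≡24, 16^6≡13, 16^7≡49, 16^8≡42, 16^9≡36, 16^10≡46, 16^11≡47, 16^12≡10, 16^13≡1. 16^12≡10≢1, so ord ≠ 12. No, the actual order is 13.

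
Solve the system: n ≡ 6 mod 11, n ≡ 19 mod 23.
M = 11 × 23 = 253. M₁ = 23, y₁ ≡ 1 mod 11. M₂ = 11, y₂ ≡ 21 mod 23. n = 6×23×1 + 19×11×21 ≡ 226 mod 253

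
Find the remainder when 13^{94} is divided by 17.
By Fermat: 13^{16} ≡ 1 mod 17. 94 = 5×16 + 14. So 13^{94} ≡ 13^{14} ≡ 16 mod 17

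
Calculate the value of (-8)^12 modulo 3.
Using Fermat: (-8)^{2} ≡ 1 mod 3. 12 ≡ 0 mod 2. So (-8)^{12} ≡ (-8)^{0} ≡ 1 mod 3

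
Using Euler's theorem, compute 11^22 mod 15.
By Euler: 11^{8} ≡ 1 (mod 15) since gcd(11, 15) = 1. 22 = 2×8 + 6. So 11^{22} ≡ 11^{6} ≡ 1 (mod 15)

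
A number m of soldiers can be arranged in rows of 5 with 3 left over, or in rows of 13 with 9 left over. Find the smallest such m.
M = 5 × 13 = 65. M₁ = 13, y₁ ≡ 2 mod 5. M₂ = 5, y₂ ≡ 8 mod 13. m = 3×13×2 + 9×5×8 ≡ 48 mod 65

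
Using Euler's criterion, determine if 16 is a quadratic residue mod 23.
By Euler's criterion: 16^{11} ≡ 1 (mod 23). Since this equals 1, 16 is a QR.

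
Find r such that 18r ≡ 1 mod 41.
Since 41 is prime, by Fermat 18^(-1) ≡ 18^{39} ≡ 16 mod 41. Verify: 18 × 16 = 288 ≡ 1 mod 41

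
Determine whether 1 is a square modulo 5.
By Euler's criterion: 1^{2} ≡ 1 (mod 5). Since this equals 1, 1 is a QR.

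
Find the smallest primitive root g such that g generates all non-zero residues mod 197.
g = 2. Powers: [2, 4, 8, 16, 32, 64, 128, 59, 118, ...] generates all 196 non-zero residues.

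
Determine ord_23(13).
Powers of 13 mod 23: 13^1≡13, 13^2≡8, 13^3≡12, 13^4≡18, 13^5≡4, 13^6≡6, 13^7≡9, 13^8≡2, 13^9≡3, 13^10≡16, 13^11≡1. Order = 11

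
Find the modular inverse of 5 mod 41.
Since 41 is prime, by Fermat 5^(-1) ≡ 5^{39} ≡ 33 mod 41. Verify: 5 × 33 = 165 ≡ 1 mod 41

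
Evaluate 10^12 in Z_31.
By repeated squaring (mod 31): 10^{1}≡10, 10^{2}≡7, 10^{4}≡18, 10^{8}≡14. Then 10^{12} = 10^{8+4} ≡ 14 × 18 ≡ 4 (mod 31)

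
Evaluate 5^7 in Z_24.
By repeated squaring mod 24: 5^{1}≡5, 5^{2}≡1, 5^{4}≡1. Then 5^{7} = 5^{4+2+1} ≡ 1 × 1 × 5 ≡ 5 mod 24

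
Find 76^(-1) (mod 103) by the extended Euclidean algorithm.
Extended GCD: 76(-42) + 103(31) = 1. So 76^(-1) ≡ -42 ≡ 61 (mod 103). Verify: 76 × 61 = 4636 ≡ 1 (mod 103)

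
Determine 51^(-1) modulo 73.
Since 73 is prime, by Fermat 51^(-1) ≡ 51^{71} ≡ 63 mod 73. Verify: 51 × 63 = 3213 ≡ 1 mod 73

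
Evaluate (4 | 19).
(4/19) = 4^{9} mod 19 = 1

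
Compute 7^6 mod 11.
By repeated squaring mod 11: 7^{1}≡7, 7^{2}≡5, 7^{4}≡3. Then 7^{6} = 7^{4+2} ≡ 3 × 5 ≡ 4 mod 11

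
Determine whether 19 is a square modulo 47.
By Euler's criterion: 19^{23} ≡ 46 mod 47. Since this equals -1 (≡ 46), 19 is not a QR.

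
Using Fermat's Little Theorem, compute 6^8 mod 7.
By Fermat: 6^{6} ≡ 1 mod 7. So 6^{8} = 6^{6} · 6^{2} ≡ 6^{2} ≡ 1 mod 7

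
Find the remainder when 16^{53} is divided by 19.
By Fermat: 16^{18} ≡ 1 (mod 19). 53 = 2×18 + 17. So 16^{53} ≡ 16^{17} ≡ 6 (mod 19)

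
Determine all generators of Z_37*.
There are φ(36) = 12 primitive roots mod 37: {2, 5, 13, 15, 17, 18, 19, 20, 22, 24, 32, 35}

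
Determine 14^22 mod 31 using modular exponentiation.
By repeated squaring mod 31: 14^{1}≡14, 14^{2}≡10, 14^{4}≡7, 14^{8}≡18, 14^{16}≡14. Then 14^{22} = 14^{16+4+2} ≡ 14 × 7 × 10 ≡ 19 mod 31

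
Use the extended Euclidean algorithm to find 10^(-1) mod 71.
Extended GCD: 10(-7) + 71(1) = 1. So 10^(-1) ≡ -7 ≡ 64 mod 71. Verify: 10 × 64 = 640 ≡ 1 mod 71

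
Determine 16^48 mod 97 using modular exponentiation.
By repeated squaring mod 97: 16^{1}≡16, 16^{2}≡62, 16^{4}≡61, 16^{8}≡35, 16^{16}≡61, 16^{32}≡35. Then 16^{48} = 16^{32+16} ≡ 35 × 61 ≡ 1 mod 97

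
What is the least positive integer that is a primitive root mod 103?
g = 5. For each prime q|102: 5^{51}≡102, 5^{34}≡56, 5^{6}≡72, none ≡ 1, so ord_103(5) = 102 and 5 is a primitive root.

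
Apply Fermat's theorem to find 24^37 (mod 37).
By Fermat: 24^{36} ≡ 1 (mod 37). So 24^{37} = 24^{36} · 24^{1} ≡ 24^{1} ≡ 24 (mod 37)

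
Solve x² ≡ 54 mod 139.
The square roots of 54 mod 139 are 38 and 101. Verify: 38² = 1444 ≡ 54 mod 139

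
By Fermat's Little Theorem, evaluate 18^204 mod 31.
By Fermat: 18^{30} ≡ 1 (mod 31). 204 ≡ 24 (mod 30). So 18^{204} ≡ 18^{24} ≡ 2 (mod 31)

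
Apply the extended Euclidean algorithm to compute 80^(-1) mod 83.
Extended GCD: 80(-28) + 83(27) = 1. So 80^(-1) ≡ -28 ≡ 55 mod 83. Verify: 80 × 55 = 4400 ≡ 1 mod 83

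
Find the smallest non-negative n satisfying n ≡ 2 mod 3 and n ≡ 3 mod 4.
M = 3 × 4 = 12. M₁ = 4, y₁ ≡ 1 mod 3. M₂ = 3, y₂ ≡ 3 mod 4. n = 2×4×1 + 3×3×3 ≡ 11 mod 12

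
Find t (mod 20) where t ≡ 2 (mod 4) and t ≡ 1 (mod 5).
M = 4 × 5 = 20. M₁ = 5, y₁ ≡ 1 (mod 4). M₂ = 4, y₂ ≡ 4 (mod 5). t = 2×5×1 + 1×4×4 ≡ 6 (mod 20)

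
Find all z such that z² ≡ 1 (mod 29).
The square roots of 1 mod 29 are 1 and 28. Verify: 1² = 1 ≡ 1 (mod 29)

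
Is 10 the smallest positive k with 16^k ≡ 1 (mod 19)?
Powers of 16 mod 19: 16^1≡16, 16^2≡9, 16^3≡11, 16^4≡5, 16^5≡4, 16^6≡7, 16^7≡17, 16^8≡6, 16^9≡1. Already 16^9≡1, so the order is 9 < 10. No, the actual order is 9.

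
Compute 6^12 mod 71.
By repeated squaring mod 71: 6^{1}≡6, 6^{2}≡36, 6^{4}≡18, 6^{8}≡40. Then 6^{12} = 6^{8+4} ≡ 40 × 18 ≡ 10 mod 71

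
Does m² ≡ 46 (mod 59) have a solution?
By Euler's criterion: 46^{29} ≡ 1 (mod 59). Since this equals 1, 46 is a QR.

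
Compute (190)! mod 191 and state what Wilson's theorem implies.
(190)! mod 191 = 190. Since this equals -1 (mod 191), Wilson confirms 191 is prime.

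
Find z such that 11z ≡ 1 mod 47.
Since 47 is prime, by Fermat 11^(-1) ≡ 11^{45} ≡ 30 mod 47. Verify: 11 × 30 = 330 ≡ 1 mod 47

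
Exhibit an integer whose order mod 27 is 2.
26 has order 2 mod 27 since 26^{2} ≡ 1 (mod 27) and no smaller power works.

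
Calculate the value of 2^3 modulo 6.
2^{3} = 8 ≡ 2 mod 6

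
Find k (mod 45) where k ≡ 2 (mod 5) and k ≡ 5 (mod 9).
M = 5 × 9 = 45. M₁ = 9, y₁ ≡ 4 (mod 5). M₂ = 5, y₂ ≡ 2 (mod 9). k = 2×9×4 + 5×5×2 ≡ 32 (mod 45)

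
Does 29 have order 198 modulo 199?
29^{99} ≡ 1 (mod 199) and 99 < 198, so ord_199(29) = 99 ≠ 198 and 29 is not a primitive root.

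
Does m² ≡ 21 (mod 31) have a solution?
By Euler's criterion: 21^{15} ≡ 30 (mod 31). Since this equals -1 (≡ 30), 21 is not a QR.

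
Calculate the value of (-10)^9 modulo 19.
By repeated squaring mod 19: (-10)^{1}≡9, (-10)^{2}≡5, (-10)^{4}≡6, (-10)^{8}≡17. Then (-10)^{9} = (-10)^{8+1} ≡ 17 × 9 ≡ 1 mod 19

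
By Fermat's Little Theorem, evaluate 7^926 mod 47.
By Fermat: 7^{46} ≡ 1 mod 47. 926 ≡ 6 mod 46. So 7^{926} ≡ 7^{6} ≡ 8 mod 47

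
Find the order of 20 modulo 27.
Powers of 20 mod 27: 20^1≡20, 20^2≡22, 20^3≡8, 20^4≡25, 20^5≡14, 20^6≡10, 20^7≡11, 20^8≡4, 20^9≡26, 20^10≡7, 20^11≡5, 20^12≡19, 20^13≡2, 20^14≡13, 20^15≡17, 20^16≡16, 20^17≡23, 20^18≡1. ord_27(20) = 18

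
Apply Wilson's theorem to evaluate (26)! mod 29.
(28)! = (26)! × (27) × (28) ≡ -1 mod 29. So (26)! ≡ -1 × [(28)(27)]^(-1) ≡ 14 mod 29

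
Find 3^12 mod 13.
Using Fermat: 3^{12} ≡ 1 mod 13. 12 ≡ 0 mod 12. So 3^{12} ≡ 3^{0} ≡ 1 mod 13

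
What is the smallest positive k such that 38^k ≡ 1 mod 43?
Powers of 38 mod 43: 38^1≡38, 38^2≡25, 38^3≡4, 38^4≡23, 38^5≡14, 38^6≡16, 38^7≡6, 38^8≡13, 38^9≡21, 38^10≡24, 38^11≡9, 38^12≡41, 38^13≡10, 38^14≡36, 38^15≡35, 38^16≡40, 38^17≡15, 38^18≡11, 38^19≡31, 38^20≡17, 38^21≡1. ord_43(38) = 21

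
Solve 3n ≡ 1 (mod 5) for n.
Since 5 is prime, by Fermat 3^(-1) ≡ 3^{3} ≡ 2 (mod 5). Verify: 3 × 2 = 6 ≡ 1 (mod 5)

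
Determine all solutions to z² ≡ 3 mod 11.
The square roots of 3 mod 11 are 5 and 6. Verify: 5² = 25 ≡ 3 mod 11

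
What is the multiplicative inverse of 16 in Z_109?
Since 109 is prime, by Fermat 16^(-1) ≡ 16^{107} ≡ 75 (mod 109). Verify: 16 × 75 = 1200 ≡ 1 (mod 109)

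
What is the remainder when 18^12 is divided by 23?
By repeated squaring mod 23: 18^{1}≡18, 18^{2}≡2, 18^{4}≡4, 18^{8}≡16. Then 18^{12} = 18^{8+4} ≡ 16 × 4 ≡ 18 mod 23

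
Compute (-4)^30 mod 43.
By repeated squaring (mod 43): (-4)^{1}≡39, (-4)^{2}≡16, (-4)^{4}≡41, (-4)^{8}≡4, (-4)^{16}≡16. Then (-4)^{30} = (-4)^{16+8+4+2} ≡ 16 × 4 × 41 × 16 ≡ 16 (mod 43)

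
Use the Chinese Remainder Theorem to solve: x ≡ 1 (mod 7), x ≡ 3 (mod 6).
M = 7 × 6 = 42. M₁ = 6, y₁ ≡ 6 (mod 7). M₂ = 7, y₂ ≡ 1 (mod 6). x = 1×6×6 + 3×7×1 ≡ 15 (mod 42)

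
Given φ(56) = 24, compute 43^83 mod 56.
By Euler: 43^{24} ≡ 1 (mod 56) since gcd(43, 56) = 1. 83 = 3×24 + 11. So 43^{83} ≡ 43^{11} ≡ 43 (mod 56)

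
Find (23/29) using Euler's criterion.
(23/29) = 23^{14} mod 29 = 1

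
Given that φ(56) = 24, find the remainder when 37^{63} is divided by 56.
By Euler: 37^{24} ≡ 1 (mod 56) since gcd(37, 56) = 1. 63 = 2×24 + 15. So 37^{63} ≡ 37^{15} ≡ 29 (mod 56)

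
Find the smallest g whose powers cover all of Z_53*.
g = 2. For each prime q|52: 2^{26}≡52, 2^{4}≡16, none ≡ 1, so ord_53(2) = 52 and 2 is a primitive root.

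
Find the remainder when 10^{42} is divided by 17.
By Fermat: 10^{16} ≡ 1 (mod 17). 42 = 2×16 + 10. So 10^{42} ≡ 10^{10} ≡ 2 (mod 17)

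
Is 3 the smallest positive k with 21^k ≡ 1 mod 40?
Powers of 21 mod 40: 21^1≡21, 21^2≡1. Already 21^2≡1, so the order is 2 < 3. No, the actual order is 2.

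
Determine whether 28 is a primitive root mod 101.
ord_101(28) divides 100. For each prime q|100: 28^{50}≡100, 28^{20}≡95, none ≡ 1. So 28 has order 100 and is a primitive root mod 101.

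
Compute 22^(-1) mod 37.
Since 37 is prime, by Fermat 22^(-1) ≡ 22^{35} ≡ 32 mod 37. Verify: 22 × 32 = 704 ≡ 1 mod 37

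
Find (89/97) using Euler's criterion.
(89/97) = 89^{48} mod 97 = 1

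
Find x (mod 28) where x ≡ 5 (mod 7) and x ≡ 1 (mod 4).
M = 7 × 4 = 28. M₁ = 4, y₁ ≡ 2 (mod 7). M₂ = 7, y₂ ≡ 3 (mod 4). x = 5×4×2 + 1×7×3 ≡ 5 (mod 28)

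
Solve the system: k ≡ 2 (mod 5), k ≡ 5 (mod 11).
M = 5 × 11 = 55. M₁ = 11, y₁ ≡ 1 (mod 5). M₂ = 5, y₂ ≡ 9 (mod 11). k = 2×11×1 + 5×5×9 ≡ 27 (mod 55)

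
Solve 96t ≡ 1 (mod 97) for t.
Since 97 is prime, by Fermat 96^(-1) ≡ 96^{95} ≡ 96 (mod 97). Verify: 96 × 96 = 9216 ≡ 1 (mod 97)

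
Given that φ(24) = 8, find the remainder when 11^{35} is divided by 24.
By Euler: 11^{8} ≡ 1 mod 24 since gcd(11, 24) = 1. 35 = 4×8 + 3. So 11^{35} ≡ 11^{3} ≡ 11 mod 24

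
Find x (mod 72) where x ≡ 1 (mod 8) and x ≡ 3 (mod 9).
M = 8 × 9 = 72. M₁ = 9, y₁ ≡ 1 (mod 8). M₂ = 8, y₂ ≡ 8 (mod 9). x = 1×9×1 + 3×8×8 ≡ 57 (mod 72)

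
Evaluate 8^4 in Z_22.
8^{4} = 4096 ≡ 4 mod 22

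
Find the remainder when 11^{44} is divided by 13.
By Fermat: 11^{12} ≡ 1 mod 13. 44 = 3×12 + 8. So 11^{44} ≡ 11^{8} ≡ 9 mod 13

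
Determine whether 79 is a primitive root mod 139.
79^{23} ≡ 1 mod 139 and 23 < 138, so ord_139(79) = 23 ≠ 138 and 79 is not a primitive root.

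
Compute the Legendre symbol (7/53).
(7/53) = 7^{26} mod 53 = 1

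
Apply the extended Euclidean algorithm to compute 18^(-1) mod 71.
Extended GCD: 18(4) + 71(-1) = 1. So 18^(-1) ≡ 4 (mod 71). Verify: 18 × 4 = 72 ≡ 1 (mod 71)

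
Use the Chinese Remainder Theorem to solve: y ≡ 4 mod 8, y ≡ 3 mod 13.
M = 8 × 13 = 104. M₁ = 13, y₁ ≡ 5 mod 8. M₂ = 8, y₂ ≡ 5 mod 13. y = 4×13×5 + 3×8×5 ≡ 68 mod 104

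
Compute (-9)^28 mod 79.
By repeated squaring (mod 79): (-9)^{1}≡70, (-9)^{2}≡2, (-9)^{4}≡4, (-9)^{8}≡16, (-9)^{16}≡19. Then (-9)^{28} = (-9)^{16+8+4} ≡ 19 × 16 × 4 ≡ 31 (mod 79)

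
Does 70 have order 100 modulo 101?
70^{50} ≡ 1 (mod 101) and 50 < 100, so ord_101(70) = 50 ≠ 100 and 70 is not a primitive root.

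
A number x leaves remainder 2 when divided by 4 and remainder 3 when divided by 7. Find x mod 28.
M = 4 × 7 = 28. M₁ = 7, y₁ ≡ 3 mod 4. M₂ = 4, y₂ ≡ 2 mod 7. x = 2×7×3 + 3×4×2 ≡ 10 mod 28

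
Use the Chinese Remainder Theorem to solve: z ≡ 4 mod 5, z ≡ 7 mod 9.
M = 5 × 9 = 45. M₁ = 9, y₁ ≡ 4 mod 5. M₂ = 5, y₂ ≡ 2 mod 9. z = 4×9×4 + 7×5×2 ≡ 34 mod 45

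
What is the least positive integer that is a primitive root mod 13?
g = 2. Powers: [2, 4, 8, 3, 6, 12, 11, 9, 5, ...] generates all 12 non-zero residues.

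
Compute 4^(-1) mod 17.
Since 17 is prime, by Fermat 4^(-1) ≡ 4^{15} ≡ 13 mod 17. Verify: 4 × 13 = 52 ≡ 1 mod 17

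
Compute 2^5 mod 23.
By repeated squaring mod 23: 2^{1}≡2, 2^{2}≡4, 2^{4}≡16. Then 2^{5} = 2^{4+1} ≡ 16 × 2 ≡ 9 mod 23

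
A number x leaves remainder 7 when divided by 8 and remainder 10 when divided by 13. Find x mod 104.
M = 8 × 13 = 104. M₁ = 13, y₁ ≡ 5 mod 8. M₂ = 8, y₂ ≡ 5 mod 13. x = 7×13×5 + 10×8×5 ≡ 23 mod 104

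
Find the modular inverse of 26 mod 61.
Since 61 is prime, by Fermat 26^(-1) ≡ 26^{59} ≡ 54 (mod 61). Verify: 26 × 54 = 1404 ≡ 1 (mod 61)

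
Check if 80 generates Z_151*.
80^{75} ≡ 1 mod 151 and 75 < 150, so ord_151(80) = 75 ≠ 150 and 80 is not a primitive root.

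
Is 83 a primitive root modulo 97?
ord_97(83) divides 96. For each prime q|96: 83^{48}≡96, 83^{32}≡61, none ≡ 1. So 83 has order 96 and is a primitive root mod 97.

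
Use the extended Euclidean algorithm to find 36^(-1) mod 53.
Extended GCD: 36(-25) + 53(17) = 1. So 36^(-1) ≡ -25 ≡ 28 mod 53. Verify: 36 × 28 = 1008 ≡ 1 mod 53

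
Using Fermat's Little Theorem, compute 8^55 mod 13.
By Fermat: 8^{12} ≡ 1 (mod 13). 55 = 4×12 + 7. So 8^{55} ≡ 8^{7} ≡ 5 (mod 13)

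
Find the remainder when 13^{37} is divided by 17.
By Fermat: 13^{16} ≡ 1 mod 17. 37 = 2×16 + 5. So 13^{37} ≡ 13^{5} ≡ 13 mod 17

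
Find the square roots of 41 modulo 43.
The square roots of 41 mod 43 are 16 and 27. Verify: 16² = 256 ≡ 41 (mod 43)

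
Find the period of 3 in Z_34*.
Powers of 3 mod 34: 3^1≡3, 3^2≡9, 3^3≡27, 3^4≡13, 3^5≡5, 3^6≡15, 3^7≡11, 3^8≡33, 3^9≡31, 3^10≡25, 3^11≡7, 3^12≡21, 3^13≡29, 3^14≡19, 3^15≡23, 3^16≡1. So the order of 3 is 16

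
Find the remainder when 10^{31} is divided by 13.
By Fermat: 10^{12} ≡ 1 mod 13. 31 = 2×12 + 7. So 10^{31} ≡ 10^{7} ≡ 10 mod 13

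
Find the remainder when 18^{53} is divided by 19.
By Fermat: 18^{18} ≡ 1 (mod 19). 53 = 2×18 + 17. So 18^{53} ≡ 18^{17} ≡ 18 (mod 19)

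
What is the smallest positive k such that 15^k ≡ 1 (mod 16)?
Powers of 15 mod 16: 15^1≡15, 15^2≡1. ord_16(15) = 2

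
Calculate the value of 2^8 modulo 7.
Using Fermat: 2^{6} ≡ 1 (mod 7). 8 ≡ 2 (mod 6). So 2^{8} ≡ 2^{2} ≡ 4 (mod 7)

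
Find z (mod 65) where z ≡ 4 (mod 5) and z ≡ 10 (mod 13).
M = 5 × 13 = 65. M₁ = 13, y₁ ≡ 2 (mod 5). M₂ = 5, y₂ ≡ 8 (mod 13). z = 4×13×2 + 10×5×8 ≡ 49 (mod 65)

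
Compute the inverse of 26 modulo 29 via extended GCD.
Extended GCD: 26(-10) + 29(9) = 1. So 26^(-1) ≡ -10 ≡ 19 (mod 29). Verify: 26 × 19 = 494 ≡ 1 (mod 29)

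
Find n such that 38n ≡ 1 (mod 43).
Since 43 is prime, by Fermat 38^(-1) ≡ 38^{41} ≡ 17 (mod 43). Verify: 38 × 17 = 646 ≡ 1 (mod 43)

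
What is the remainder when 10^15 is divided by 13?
Using Fermat: 10^{12} ≡ 1 (mod 13). 15 ≡ 3 (mod 12). So 10^{15} ≡ 10^{3} ≡ 12 (mod 13)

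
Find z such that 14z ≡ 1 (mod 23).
Since 23 is prime, by Fermat 14^(-1) ≡ 14^{21} ≡ 5 (mod 23). Verify: 14 × 5 = 70 ≡ 1 (mod 23)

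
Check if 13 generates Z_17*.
13^{4} ≡ 1 mod 17 and 4 < 16, so ord_17(13) = 4 ≠ 16 and 13 is not a primitive root.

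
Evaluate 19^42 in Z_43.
Using Fermat: 19^{42} ≡ 1 (mod 43). 42 ≡ 0 (mod 42). So 19^{42} ≡ 19^{0} ≡ 1 (mod 43)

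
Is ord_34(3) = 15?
Powers of 3 mod 34: 3^1≡3, 3^2≡9, 3^3≡27, 3^4≡13, 3^5≡5, 3^6≡15, 3^7≡11, 3^8≡33, 3^9≡31, 3^10≡25, 3^11≡7, 3^12≡21, 3^13≡29, 3^14≡19, 3^15≡23, 3^16≡1. 3^15≡23≢1, so ord ≠ 15. No, the actual order is 16.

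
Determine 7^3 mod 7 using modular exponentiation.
7^{3} = 343 ≡ 0 (mod 7)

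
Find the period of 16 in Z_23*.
Powers of 16 mod 23: 16^1≡16, 16^2≡3, 16^3≡2, 16^4≡9, 16^5≡6, 16^6≡4, 16^7≡18, 16^8≡12, 16^9≡8, 16^10≡13, 16^11≡1. ord_23(16) = 11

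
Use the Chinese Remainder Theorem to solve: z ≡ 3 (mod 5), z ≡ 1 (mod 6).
M = 5 × 6 = 30. M₁ = 6, y₁ ≡ 1 (mod 5). M₂ = 5, y₂ ≡ 5 (mod 6). z = 3×6×1 + 1×5×5 ≡ 13 (mod 30)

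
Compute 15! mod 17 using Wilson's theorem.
(16)! = (15)! × (16) ≡ -1 mod 17. So (15)! ≡ -1 × (16)^(-1) ≡ (-1)×(-1) = 1 mod 17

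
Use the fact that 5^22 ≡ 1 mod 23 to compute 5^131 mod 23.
By Fermat: 5^{22} ≡ 1 mod 23. 131 = 5×22 + 21. So 5^{131} ≡ 5^{21} ≡ 14 mod 23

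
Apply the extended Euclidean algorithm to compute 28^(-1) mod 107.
Extended GCD: 28(-42) + 107(11) = 1. So 28^(-1) ≡ -42 ≡ 65 mod 107. Verify: 28 × 65 = 1820 ≡ 1 mod 107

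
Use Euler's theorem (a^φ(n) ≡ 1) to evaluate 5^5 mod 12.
By Euler: 5^{4} ≡ 1 mod 12 since gcd(5, 12) = 1. 5 = 1×4 + 1. So 5^{5} ≡ 5^{1} ≡ 5 mod 12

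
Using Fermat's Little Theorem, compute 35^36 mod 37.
By Fermat's Little Theorem, 35^{36} ≡ 1 (mod 37) since 37 is prime and gcd(35, 37) = 1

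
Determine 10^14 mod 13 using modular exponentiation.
Using Fermat: 10^{12} ≡ 1 mod 13. 14 ≡ 2 mod 12. So 10^{14} ≡ 10^{2} ≡ 9 mod 13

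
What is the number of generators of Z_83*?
There are φ(83-1) = φ(82) = 40 primitive roots modulo 83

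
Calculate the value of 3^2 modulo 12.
3^{2} = 9 ≡ 9 (mod 12)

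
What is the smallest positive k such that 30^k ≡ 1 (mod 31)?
Powers of 30 mod 31: 30^1≡30, 30^2≡1. ord_31(30) = 2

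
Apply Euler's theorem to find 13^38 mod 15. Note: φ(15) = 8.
By Euler: 13^{8} ≡ 1 mod 15 since gcd(13, 15) = 1. 38 = 4×8 + 6. So 13^{38} ≡ 13^{6} ≡ 4 mod 15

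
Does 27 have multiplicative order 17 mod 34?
Powers of 27 mod 34: 27^1≡27, 27^2≡15, 27^3≡31, 27^4≡21, 27^5≡23, 27^6≡9, 27^7≡5, 27^8≡33, 27^9≡7, 27^10≡19, 27^11≡3, 27^12≡13, 27^13≡11, 27^14≡25, 27^15≡29, 27^16≡1. Already 27^16≡1, so the order is 16 < 17. No, the actual order is 16.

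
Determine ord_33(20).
Powers of 20 mod 33: 20^1≡20, 20^2≡4, 20^3≡14, 20^4≡16, 20^5≡23, 20^6≡31, 20^7≡26, 20^8≡25, 20^9≡5, 20^10≡1. ord_33(20) = 10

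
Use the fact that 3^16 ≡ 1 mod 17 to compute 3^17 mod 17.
By Fermat: 3^{16} ≡ 1 mod 17. So 3^{17} = 3^{16} · 3^{1} ≡ 3^{1} ≡ 3 mod 17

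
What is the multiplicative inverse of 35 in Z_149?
Since 149 is prime, by Fermat 35^(-1) ≡ 35^{147} ≡ 132 (mod 149). Verify: 35 × 132 = 4620 ≡ 1 (mod 149)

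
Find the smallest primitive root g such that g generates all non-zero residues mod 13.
g = 2. Powers: [2, 4, 8, 3, 6, 12, 11, ...] generates all 12 non-zero residues.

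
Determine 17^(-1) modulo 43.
Since 43 is prime, by Fermat 17^(-1) ≡ 17^{41} ≡ 38 (mod 43). Verify: 17 × 38 = 646 ≡ 1 (mod 43)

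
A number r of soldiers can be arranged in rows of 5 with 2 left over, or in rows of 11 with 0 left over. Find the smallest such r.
M = 5 × 11 = 55. M₁ = 11, y₁ ≡ 1 mod 5. M₂ = 5, y₂ ≡ 9 mod 11. r = 2×11×1 + 0×5×9 ≡ 22 mod 55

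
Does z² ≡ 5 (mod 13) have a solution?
By Euler's criterion: 5^{6} ≡ 12 (mod 13). Since this equals -1 (≡ 12), 5 is not a QR.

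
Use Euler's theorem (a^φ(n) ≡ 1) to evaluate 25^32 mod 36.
By Euler: 25^{12} ≡ 1 mod 36 since gcd(25, 36) = 1. 32 = 2×12 + 8. So 25^{32} ≡ 25^{8} ≡ 13 mod 36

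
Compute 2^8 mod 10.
By repeated squaring (mod 10): 2^{1}≡2, 2^{2}≡4, 2^{4}≡6, 2^{8}≡6. So 2^{8} ≡ 6 (mod 10)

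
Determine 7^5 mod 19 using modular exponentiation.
By repeated squaring mod 19: 7^{1}≡7, 7^{2}≡11, 7^{4}≡7. Then 7^{5} = 7^{4+1} ≡ 7 × 7 ≡ 11 mod 19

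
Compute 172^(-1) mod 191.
Since 191 is prime, by Fermat 172^(-1) ≡ 172^{189} ≡ 10 mod 191. Verify: 172 × 10 = 1720 ≡ 1 mod 191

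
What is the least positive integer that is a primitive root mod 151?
g = 6. For each prime q|150: 6^{75}≡150, 6^{50}≡32, 6^{30}≡59, none ≡ 1, so ord_151(6) = 150 and 6 is a primitive root.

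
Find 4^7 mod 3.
Using Fermat: 4^{2} ≡ 1 mod 3. 7 ≡ 1 mod 2. So 4^{7} ≡ 4^{1} ≡ 1 mod 3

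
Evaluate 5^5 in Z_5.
By repeated squaring (mod 5): 5^{1}≡0, 5^{2}≡0, 5^{4}≡0. Then 5^{5} = 5^{4+1} ≡ 0 × 0 ≡ 0 (mod 5)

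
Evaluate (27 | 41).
(27/41) = 27^{20} mod 41 = -1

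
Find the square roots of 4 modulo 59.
The square roots of 4 mod 59 are 57 and 2. Verify: 57² = 3249 ≡ 4 (mod 59)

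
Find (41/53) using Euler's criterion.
(41/53) = 41^{26} mod 53 = -1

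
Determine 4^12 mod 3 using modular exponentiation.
Using Fermat: 4^{2} ≡ 1 (mod 3). 12 ≡ 0 (mod 2). So 4^{12} ≡ 4^{0} ≡ 1 (mod 3)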